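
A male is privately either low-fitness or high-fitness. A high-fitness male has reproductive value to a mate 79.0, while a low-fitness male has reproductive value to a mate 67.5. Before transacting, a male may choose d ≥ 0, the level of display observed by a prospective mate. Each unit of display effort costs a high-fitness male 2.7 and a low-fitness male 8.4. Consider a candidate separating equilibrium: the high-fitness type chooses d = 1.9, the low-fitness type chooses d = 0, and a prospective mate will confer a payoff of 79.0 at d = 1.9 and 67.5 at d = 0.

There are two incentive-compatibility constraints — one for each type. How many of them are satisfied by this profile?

High-fitness type: signal → 79.0 − 2.7 × 1.9 = 73.87; deviate to 0 → 67.5. IC holds (73.87 ≥ 67.5).
Low-fitness type: stay at 0 → 67.5; mimic → 79.0 − 8.4 × 1.9 = 63.04. IC holds (67.5 ≥ 63.04).
2 of 2 constraints hold, so this is a separating equilibrium.

2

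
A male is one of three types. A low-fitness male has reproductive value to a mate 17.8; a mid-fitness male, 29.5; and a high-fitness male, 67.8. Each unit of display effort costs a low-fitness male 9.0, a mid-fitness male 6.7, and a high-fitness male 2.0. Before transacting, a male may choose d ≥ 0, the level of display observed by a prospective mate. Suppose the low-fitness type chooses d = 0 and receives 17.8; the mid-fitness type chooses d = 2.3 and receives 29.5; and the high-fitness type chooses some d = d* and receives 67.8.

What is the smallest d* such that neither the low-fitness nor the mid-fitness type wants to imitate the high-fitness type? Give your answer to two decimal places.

8.02

Low-fitness type (on-path payoff 17.8) won't mimic when 17.8 ≥ 67.8 − 9.0·d*, i.e. d* ≥ 5.56.
Mid-fitness type (on-path payoff 29.5 − 6.7×2.3 = 14.09) won't mimic when 14.09 ≥ 67.8 − 6.7·d*, i.e. d* ≥ 8.02.
Both must hold, so d* = max(5.56, 8.02) = 8.02. The mid-fitness type's constraint binds.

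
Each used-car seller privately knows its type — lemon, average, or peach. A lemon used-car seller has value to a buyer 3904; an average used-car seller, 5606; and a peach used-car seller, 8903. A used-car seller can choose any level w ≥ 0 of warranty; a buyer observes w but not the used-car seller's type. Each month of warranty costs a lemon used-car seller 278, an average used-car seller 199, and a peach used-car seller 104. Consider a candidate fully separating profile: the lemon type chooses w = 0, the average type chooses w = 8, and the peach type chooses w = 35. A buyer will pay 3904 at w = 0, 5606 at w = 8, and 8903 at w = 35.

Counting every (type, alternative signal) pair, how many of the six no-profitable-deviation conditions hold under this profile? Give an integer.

6

Average (own payoff 5606 − 199×8 = 4014): to w=0 gives 3904 → no gain ✓; to w=35 gives 8903 − 199×35 = 1938 → no gain ✓.
Lemon (own payoff 3904): to w=8 gives 5606 − 278×8 = 3382 → no gain ✓; to w=35 gives 8903 − 278×35 = -827 → no gain ✓.
Peach (own payoff 8903 − 104×35 = 5263): to w=0 gives 3904 → no gain ✓; to w=8 gives 5606 − 104×8 = 4774 → no gain ✓.
6 of the 6 constraints hold; this profile is a separating equilibrium.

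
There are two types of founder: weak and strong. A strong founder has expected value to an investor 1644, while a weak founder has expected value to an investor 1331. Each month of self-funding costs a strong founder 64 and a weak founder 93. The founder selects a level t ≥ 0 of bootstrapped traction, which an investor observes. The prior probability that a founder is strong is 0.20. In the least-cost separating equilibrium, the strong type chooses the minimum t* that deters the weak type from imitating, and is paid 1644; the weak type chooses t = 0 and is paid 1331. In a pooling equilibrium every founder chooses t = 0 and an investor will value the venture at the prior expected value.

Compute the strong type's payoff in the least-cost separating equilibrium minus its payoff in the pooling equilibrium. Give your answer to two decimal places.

35.00

Least-cost separating signal: t* solves 1331 = 1644 − 93·t*, so t* = (1644 − 1331)/93 ≈ 3.3656.
Strong type's separating payoff: 1644 − 64 × t* = 1644 − 64 × (1644 − 1331)/93 = 1644 − 20032/93 ≈ 1428.6022.
Pooling payoff: 0.20 × 1644 + 0.80 × 1331 = 1393.6.
Difference: 1428.6022 − 1393.6 = 35.0022, i.e. 35.00 to two decimal places.
The strong type prefers to separate.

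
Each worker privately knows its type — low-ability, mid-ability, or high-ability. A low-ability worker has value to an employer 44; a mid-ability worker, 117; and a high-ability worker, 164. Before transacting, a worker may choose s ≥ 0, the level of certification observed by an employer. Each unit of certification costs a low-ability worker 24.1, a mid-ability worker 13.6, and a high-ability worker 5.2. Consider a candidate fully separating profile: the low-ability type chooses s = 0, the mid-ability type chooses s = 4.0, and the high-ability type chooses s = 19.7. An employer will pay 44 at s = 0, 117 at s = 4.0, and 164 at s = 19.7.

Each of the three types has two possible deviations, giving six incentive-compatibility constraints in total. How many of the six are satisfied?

5

High-ability (own payoff 164 − 5.2×19.7 = 61.56): to s=0 gives 44 → no gain ✓; to s=4.0 gives 117 − 5.2×4.0 = 96.2 → profitable ✗.
Low-ability (own payoff 44): to s=4.0 gives 117 − 24.1×4.0 = 20.6 → no gain ✓; to s=19.7 gives 164 − 24.1×19.7 = -310.77 → no gain ✓.
Mid-ability (own payoff 117 − 13.6×4.0 = 62.6): to s=0 gives 44 → no gain ✓; to s=19.7 gives 164 − 13.6×19.7 = -103.92 → no gain ✓.
5 of the 6 constraints hold; not an equilibrium.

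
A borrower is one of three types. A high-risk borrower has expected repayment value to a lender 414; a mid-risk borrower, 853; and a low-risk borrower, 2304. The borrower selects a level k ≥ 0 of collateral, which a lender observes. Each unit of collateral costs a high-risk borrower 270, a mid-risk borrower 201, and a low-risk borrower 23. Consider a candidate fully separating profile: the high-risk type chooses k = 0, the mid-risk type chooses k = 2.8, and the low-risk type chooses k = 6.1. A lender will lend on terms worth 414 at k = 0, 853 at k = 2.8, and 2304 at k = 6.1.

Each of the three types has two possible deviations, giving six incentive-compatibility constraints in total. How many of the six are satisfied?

High-risk (own payoff 414): to k=2.8 gives 853 − 270×2.8 = 97 → no gain ✓; to k=6.1 gives 2304 − 270×6.1 = 657 → profitable ✗.
Mid-risk (own payoff 853 − 201×2.8 = 290.2): to k=0 gives 414 → profitable ✗; to k=6.1 gives 2304 − 201×6.1 = 1077.9 → profitable ✗.
Low-risk (own payoff 2304 − 23×6.1 = 2163.7): to k=0 gives 414 → no gain ✓; to k=2.8 gives 853 − 23×2.8 = 788.6 → no gain ✓.
3 of the 6 constraints hold; not an equilibrium.

3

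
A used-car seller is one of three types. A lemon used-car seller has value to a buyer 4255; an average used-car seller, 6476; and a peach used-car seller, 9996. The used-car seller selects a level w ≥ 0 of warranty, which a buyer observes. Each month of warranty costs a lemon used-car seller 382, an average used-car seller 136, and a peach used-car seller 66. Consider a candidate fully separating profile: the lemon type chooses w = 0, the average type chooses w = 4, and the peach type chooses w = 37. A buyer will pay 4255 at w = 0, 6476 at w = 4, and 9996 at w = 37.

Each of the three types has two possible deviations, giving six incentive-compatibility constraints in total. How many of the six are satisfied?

Lemon (own payoff 4255): to w=4 gives 6476 − 382×4 = 4948 → profitable ✗; to w=37 gives 9996 − 382×37 = -4138 → no gain ✓.
Peach (own payoff 9996 − 66×37 = 7554): to w=0 gives 4255 → no gain ✓; to w=4 gives 6476 − 66×4 = 6212 → no gain ✓.
Average (own payoff 6476 − 136×4 = 5932): to w=0 gives 4255 → no gain ✓; to w=37 gives 9996 − 136×37 = 4964 → no gain ✓.
5 of the 6 constraints hold; not an equilibrium.

5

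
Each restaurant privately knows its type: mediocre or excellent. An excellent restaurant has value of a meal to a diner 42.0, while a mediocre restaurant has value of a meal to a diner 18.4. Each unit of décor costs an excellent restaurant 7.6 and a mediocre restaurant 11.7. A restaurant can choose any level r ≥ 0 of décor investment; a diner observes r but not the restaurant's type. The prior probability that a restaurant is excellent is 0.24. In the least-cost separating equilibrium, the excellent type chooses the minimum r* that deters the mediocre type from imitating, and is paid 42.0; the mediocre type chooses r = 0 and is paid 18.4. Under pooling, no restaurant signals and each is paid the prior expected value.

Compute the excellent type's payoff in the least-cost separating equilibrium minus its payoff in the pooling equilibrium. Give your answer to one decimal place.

2.6

Least-cost separating signal: r* solves 18.4 = 42.0 − 11.7·r*, so r* = (42.0 − 18.4)/11.7 ≈ 2.0171.
Excellent type's separating payoff: 42.0 − 7.6 × r* = 42.0 − 7.6 × (42.0 − 18.4)/11.7 = 42.0 − 179.36/11.7 ≈ 26.670.
Pooling payoff: 0.24 × 42.0 + 0.76 × 18.4 = 24.064.
Difference: 26.670 − 24.064 = 2.606, i.e. 2.6 to one decimal place.
The excellent type prefers to separate.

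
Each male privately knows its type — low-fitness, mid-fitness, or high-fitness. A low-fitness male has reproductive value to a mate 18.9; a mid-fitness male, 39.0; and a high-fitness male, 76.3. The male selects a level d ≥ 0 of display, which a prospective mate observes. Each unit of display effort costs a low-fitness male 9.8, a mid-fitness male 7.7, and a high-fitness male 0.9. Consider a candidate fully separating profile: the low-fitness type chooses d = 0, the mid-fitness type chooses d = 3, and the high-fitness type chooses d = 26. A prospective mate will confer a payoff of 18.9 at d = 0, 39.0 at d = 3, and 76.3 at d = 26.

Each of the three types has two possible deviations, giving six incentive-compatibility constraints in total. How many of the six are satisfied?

Mid-fitness (own payoff 39.0 − 7.7×3 = 15.9): to d=0 gives 18.9 → profitable ✗; to d=26 gives 76.3 − 7.7×26 = -123.9 → no gain ✓.
High-fitness (own payoff 76.3 − 0.9×26 = 52.9): to d=0 gives 18.9 → no gain ✓; to d=3 gives 39.0 − 0.9×3 = 36.3 → no gain ✓.
Low-fitness (own payoff 18.9): to d=3 gives 39.0 − 9.8×3 = 9.6 → no gain ✓; to d=26 gives 76.3 − 9.8×26 = -178.5 → no gain ✓.
5 of the 6 constraints hold; not an equilibrium.

5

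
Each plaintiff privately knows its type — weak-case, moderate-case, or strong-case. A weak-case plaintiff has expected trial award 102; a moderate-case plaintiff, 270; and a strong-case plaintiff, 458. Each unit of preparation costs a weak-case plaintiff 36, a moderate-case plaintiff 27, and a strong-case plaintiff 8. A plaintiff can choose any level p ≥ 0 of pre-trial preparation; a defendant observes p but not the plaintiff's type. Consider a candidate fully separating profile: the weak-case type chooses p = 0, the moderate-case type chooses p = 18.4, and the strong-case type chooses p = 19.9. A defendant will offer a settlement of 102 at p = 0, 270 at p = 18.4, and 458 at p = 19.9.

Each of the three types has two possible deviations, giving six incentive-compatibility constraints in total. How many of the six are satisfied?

Weak-case (own payoff 102): to p=18.4 gives 270 − 36×18.4 = -392.4 → no gain ✓; to p=19.9 gives 458 − 36×19.9 = -258.4 → no gain ✓.
Moderate-case (own payoff 270 − 27×18.4 = -226.8): to p=0 gives 102 → profitable ✗; to p=19.9 gives 458 − 27×19.9 = -79.3 → profitable ✗.
Strong-case (own payoff 458 − 8×19.9 = 298.8): to p=0 gives 102 → no gain ✓; to p=18.4 gives 270 − 8×18.4 = 122.8 → no gain ✓.
4 of the 6 constraints hold; not an equilibrium.

4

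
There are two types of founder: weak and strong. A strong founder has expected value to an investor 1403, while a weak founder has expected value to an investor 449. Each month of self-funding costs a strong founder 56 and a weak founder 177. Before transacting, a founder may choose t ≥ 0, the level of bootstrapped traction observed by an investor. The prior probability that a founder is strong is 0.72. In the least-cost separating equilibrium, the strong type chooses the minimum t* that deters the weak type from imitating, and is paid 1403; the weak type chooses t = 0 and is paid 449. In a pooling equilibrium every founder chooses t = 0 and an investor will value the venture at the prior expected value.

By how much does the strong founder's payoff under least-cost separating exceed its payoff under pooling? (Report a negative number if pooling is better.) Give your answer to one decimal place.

-34.7

Least-cost separating signal: t* solves 449 = 1403 − 177·t*, so t* = (1403 − 449)/177 ≈ 5.3898.
Strong type's separating payoff: 1403 − 56 × t* = 1403 − 56 × (1403 − 449)/177 = 1403 − 53424/177 ≈ 1101.169.
Pooling payoff: 0.72 × 1403 + 0.28 × 449 = 1135.88.
Difference: 1101.169 − 1135.88 = -34.711, i.e. -34.7 to one decimal place.
The strong type would prefer the pooling outcome.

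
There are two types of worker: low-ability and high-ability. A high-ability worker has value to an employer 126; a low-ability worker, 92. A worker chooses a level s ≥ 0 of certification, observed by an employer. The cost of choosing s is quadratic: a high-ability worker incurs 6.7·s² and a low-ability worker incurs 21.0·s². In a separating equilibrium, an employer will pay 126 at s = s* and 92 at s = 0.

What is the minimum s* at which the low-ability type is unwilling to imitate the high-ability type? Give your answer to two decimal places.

1.27

The low-ability type at s = 0 receives 92; imitating at s* yields 126 − 21.0·s*².
Indifference: 92 = 126 − 21.0·s*², so s*² = (126 − 92) / 21.0 ≈ 1.6190.
s* = √1.6190 ≈ 1.27.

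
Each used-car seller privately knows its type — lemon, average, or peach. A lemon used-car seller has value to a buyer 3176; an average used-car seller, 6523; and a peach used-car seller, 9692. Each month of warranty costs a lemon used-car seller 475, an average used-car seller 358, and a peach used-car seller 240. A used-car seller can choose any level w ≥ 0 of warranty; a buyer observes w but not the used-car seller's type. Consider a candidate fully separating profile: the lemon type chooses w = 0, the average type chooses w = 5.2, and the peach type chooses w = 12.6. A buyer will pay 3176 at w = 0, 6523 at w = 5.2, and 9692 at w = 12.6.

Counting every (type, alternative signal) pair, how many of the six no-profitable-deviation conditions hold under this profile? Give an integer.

3

Peach (own payoff 9692 − 240×12.6 = 6668): to w=0 gives 3176 → no gain ✓; to w=5.2 gives 6523 − 240×5.2 = 5275 → no gain ✓.
Average (own payoff 6523 − 358×5.2 = 4661.4): to w=0 gives 3176 → no gain ✓; to w=12.6 gives 9692 − 358×12.6 = 5181.2 → profitable ✗.
Lemon (own payoff 3176): to w=5.2 gives 6523 − 475×5.2 = 4053 → profitable ✗; to w=12.6 gives 9692 − 475×12.6 = 3707 → profitable ✗.
3 of the 6 constraints hold; not an equilibrium.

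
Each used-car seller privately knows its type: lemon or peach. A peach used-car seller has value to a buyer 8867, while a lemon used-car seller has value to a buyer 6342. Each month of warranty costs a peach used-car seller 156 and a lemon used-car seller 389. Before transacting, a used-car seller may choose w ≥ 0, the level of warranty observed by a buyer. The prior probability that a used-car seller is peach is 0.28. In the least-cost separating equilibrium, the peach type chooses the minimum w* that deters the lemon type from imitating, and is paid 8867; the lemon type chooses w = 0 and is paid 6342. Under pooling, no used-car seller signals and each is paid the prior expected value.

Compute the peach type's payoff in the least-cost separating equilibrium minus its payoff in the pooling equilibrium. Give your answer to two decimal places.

Least-cost separating signal: w* solves 6342 = 8867 − 389·w*, so w* = (8867 − 6342)/389 ≈ 6.4910.
Peach type's separating payoff: 8867 − 156 × w* = 8867 − 156 × (8867 − 6342)/389 = 8867 − 393900/389 ≈ 7854.4036.
Pooling payoff: 0.28 × 8867 + 0.72 × 6342 = 7049.
Difference: 7854.4036 − 7049 = 805.4036, i.e. 805.40 to two decimal places.
The peach type prefers to separate.

805.40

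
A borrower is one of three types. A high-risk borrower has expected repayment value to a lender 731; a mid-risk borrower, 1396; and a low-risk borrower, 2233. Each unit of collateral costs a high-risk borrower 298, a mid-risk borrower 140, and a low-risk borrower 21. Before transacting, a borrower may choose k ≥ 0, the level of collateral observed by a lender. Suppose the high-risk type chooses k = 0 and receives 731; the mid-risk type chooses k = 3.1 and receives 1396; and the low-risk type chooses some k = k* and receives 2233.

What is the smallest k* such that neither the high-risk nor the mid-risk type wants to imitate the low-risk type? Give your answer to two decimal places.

Mid-risk type (on-path payoff 1396 − 140×3.1 = 962) won't mimic when 962 ≥ 2233 − 140·k*, i.e. k* ≥ 9.08.
High-risk type (on-path payoff 731) won't mimic when 731 ≥ 2233 − 298·k*, i.e. k* ≥ 5.04.
Both must hold, so k* = max(5.04, 9.08) = 9.08. The mid-risk type's constraint binds.

9.08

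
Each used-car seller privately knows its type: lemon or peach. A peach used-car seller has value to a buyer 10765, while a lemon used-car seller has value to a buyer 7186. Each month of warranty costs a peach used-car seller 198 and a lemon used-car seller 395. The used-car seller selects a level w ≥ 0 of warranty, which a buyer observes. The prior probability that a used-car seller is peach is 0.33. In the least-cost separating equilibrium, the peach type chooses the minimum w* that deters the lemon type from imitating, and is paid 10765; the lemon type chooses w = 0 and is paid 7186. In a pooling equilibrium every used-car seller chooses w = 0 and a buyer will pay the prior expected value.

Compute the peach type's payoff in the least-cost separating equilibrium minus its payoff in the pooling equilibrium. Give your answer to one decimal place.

Least-cost separating signal: w* solves 7186 = 10765 − 395·w*, so w* = (10765 − 7186)/395 ≈ 9.0608.
Peach type's separating payoff: 10765 − 198 × w* = 10765 − 198 × (10765 − 7186)/395 = 10765 − 708642/395 ≈ 8970.970.
Pooling payoff: 0.33 × 10765 + 0.67 × 7186 = 8367.07.
Difference: 8970.970 − 8367.07 = 603.9.
The peach type prefers to separate.

603.9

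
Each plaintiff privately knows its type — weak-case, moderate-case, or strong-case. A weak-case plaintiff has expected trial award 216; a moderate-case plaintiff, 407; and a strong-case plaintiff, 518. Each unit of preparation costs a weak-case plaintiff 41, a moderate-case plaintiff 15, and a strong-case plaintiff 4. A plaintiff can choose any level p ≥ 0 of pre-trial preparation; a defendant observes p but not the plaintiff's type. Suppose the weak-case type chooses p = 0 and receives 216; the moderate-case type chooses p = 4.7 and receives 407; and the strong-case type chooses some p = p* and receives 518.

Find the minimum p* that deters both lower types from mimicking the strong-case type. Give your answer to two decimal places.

12.10

Weak-case type (on-path payoff 216) won't mimic when 216 ≥ 518 − 41·p*, i.e. p* ≥ 7.37.
Moderate-case type (on-path payoff 407 − 15×4.7 = 336.5) won't mimic when 336.5 ≥ 518 − 15·p*, i.e. p* ≥ 12.10.
Both must hold, so p* = max(7.37, 12.10) = 12.10. The moderate-case type's constraint binds.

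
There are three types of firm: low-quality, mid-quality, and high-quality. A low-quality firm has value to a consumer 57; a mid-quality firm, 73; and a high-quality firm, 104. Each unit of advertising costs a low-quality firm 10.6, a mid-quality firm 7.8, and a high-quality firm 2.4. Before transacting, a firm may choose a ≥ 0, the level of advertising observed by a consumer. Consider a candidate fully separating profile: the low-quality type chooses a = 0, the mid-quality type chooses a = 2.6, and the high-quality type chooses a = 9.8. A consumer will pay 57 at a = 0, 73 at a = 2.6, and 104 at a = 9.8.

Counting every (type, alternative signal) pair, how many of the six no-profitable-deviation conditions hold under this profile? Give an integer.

High-quality (own payoff 104 − 2.4×9.8 = 80.48): to a=0 gives 57 → no gain ✓; to a=2.6 gives 73 − 2.4×2.6 = 66.76 → no gain ✓.
Low-quality (own payoff 57): to a=2.6 gives 73 − 10.6×2.6 = 45.44 → no gain ✓; to a=9.8 gives 104 − 10.6×9.8 = 0.12 → no gain ✓.
Mid-quality (own payoff 73 − 7.8×2.6 = 52.72): to a=0 gives 57 → profitable ✗; to a=9.8 gives 104 − 7.8×9.8 = 27.56 → no gain ✓.
5 of the 6 constraints hold; not an equilibrium.

5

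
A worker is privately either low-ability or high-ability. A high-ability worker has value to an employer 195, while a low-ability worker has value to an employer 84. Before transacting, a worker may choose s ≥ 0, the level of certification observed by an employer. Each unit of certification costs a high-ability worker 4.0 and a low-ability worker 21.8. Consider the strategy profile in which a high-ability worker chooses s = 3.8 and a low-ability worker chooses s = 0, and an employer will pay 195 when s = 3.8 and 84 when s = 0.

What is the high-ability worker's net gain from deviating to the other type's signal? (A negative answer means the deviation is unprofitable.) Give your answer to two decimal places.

Playing s = 3.8 the high-ability worker receives 195 − 4.0 × 3.8 = 179.8.
Deviating to s = 0 yields 84 instead.
Gain from deviating: 84 − 179.8 = -95.80.
The gain is negative, so the high-ability type's incentive-compatibility constraint is satisfied.

-95.80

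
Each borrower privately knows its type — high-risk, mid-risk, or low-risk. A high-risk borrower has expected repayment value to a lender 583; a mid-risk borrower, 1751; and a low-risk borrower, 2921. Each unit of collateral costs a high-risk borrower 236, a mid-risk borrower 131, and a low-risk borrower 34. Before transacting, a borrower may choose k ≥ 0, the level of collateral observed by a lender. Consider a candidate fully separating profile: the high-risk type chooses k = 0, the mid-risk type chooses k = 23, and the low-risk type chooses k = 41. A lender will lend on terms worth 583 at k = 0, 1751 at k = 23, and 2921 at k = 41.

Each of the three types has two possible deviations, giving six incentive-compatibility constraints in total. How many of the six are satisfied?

Mid-risk (own payoff 1751 − 131×23 = -1262): to k=0 gives 583 → profitable ✗; to k=41 gives 2921 − 131×41 = -2450 → no gain ✓.
High-risk (own payoff 583): to k=23 gives 1751 − 236×23 = -3677 → no gain ✓; to k=41 gives 2921 − 236×41 = -6755 → no gain ✓.
Low-risk (own payoff 2921 − 34×41 = 1527): to k=0 gives 583 → no gain ✓; to k=23 gives 1751 − 34×23 = 969 → no gain ✓.
5 of the 6 constraints hold; not an equilibrium.

5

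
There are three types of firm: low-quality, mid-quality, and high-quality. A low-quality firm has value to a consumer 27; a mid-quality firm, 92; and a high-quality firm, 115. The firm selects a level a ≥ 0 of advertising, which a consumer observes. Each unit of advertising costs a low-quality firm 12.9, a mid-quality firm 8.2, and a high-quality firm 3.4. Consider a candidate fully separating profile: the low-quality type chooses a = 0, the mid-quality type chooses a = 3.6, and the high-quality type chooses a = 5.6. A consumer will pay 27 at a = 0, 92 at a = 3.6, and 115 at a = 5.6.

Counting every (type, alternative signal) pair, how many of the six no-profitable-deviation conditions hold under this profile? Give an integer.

3

High-quality (own payoff 115 − 3.4×5.6 = 95.96): to a=0 gives 27 → no gain ✓; to a=3.6 gives 92 − 3.4×3.6 = 79.76 → no gain ✓.
Low-quality (own payoff 27): to a=3.6 gives 92 − 12.9×3.6 = 45.56 → profitable ✗; to a=5.6 gives 115 − 12.9×5.6 = 42.76 → profitable ✗.
Mid-quality (own payoff 92 − 8.2×3.6 = 62.48): to a=0 gives 27 → no gain ✓; to a=5.6 gives 115 − 8.2×5.6 = 69.08 → profitable ✗.
3 of the 6 constraints hold; not an equilibrium.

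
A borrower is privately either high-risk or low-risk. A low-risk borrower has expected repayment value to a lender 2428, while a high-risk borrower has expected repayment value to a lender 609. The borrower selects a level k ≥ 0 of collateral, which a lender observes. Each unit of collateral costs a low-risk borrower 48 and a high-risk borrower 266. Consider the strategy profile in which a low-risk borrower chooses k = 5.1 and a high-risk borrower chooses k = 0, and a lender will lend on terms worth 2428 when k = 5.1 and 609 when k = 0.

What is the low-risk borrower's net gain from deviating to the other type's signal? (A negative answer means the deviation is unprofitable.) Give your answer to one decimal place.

Playing k = 5.1 the low-risk borrower receives 2428 − 48 × 5.1 = 2183.2.
Deviating to k = 0 yields 609 instead.
Gain from deviating: 609 − 2183.2 = -1574.2.
The gain is negative, so the low-risk type's incentive-compatibility constraint is satisfied.

-1574.2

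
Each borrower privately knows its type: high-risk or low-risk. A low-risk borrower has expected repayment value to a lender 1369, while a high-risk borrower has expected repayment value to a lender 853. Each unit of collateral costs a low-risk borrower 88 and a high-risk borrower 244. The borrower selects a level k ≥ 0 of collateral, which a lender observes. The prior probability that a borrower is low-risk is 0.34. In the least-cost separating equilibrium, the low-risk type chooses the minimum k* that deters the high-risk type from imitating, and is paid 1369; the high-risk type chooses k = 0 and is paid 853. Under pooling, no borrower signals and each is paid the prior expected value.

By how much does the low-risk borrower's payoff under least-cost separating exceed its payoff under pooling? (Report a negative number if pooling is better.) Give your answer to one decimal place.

Least-cost separating signal: k* solves 853 = 1369 − 244·k*, so k* = (1369 − 853)/244 ≈ 2.1148.
Low-risk type's separating payoff: 1369 − 88 × k* = 1369 − 88 × (1369 − 853)/244 = 1369 − 45408/244 ≈ 1182.902.
Pooling payoff: 0.34 × 1369 + 0.66 × 853 = 1028.44.
Difference: 1182.902 − 1028.44 = 154.462, i.e. 154.5 to one decimal place.
The low-risk type prefers to separate.

154.5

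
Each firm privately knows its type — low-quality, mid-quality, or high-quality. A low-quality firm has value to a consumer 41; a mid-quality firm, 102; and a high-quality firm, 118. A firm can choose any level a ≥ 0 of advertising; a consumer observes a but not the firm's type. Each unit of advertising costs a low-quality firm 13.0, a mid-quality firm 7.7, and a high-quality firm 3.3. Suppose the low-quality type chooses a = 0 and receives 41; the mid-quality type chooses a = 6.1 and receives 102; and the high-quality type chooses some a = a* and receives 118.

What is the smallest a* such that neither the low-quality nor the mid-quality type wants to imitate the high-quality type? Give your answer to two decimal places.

8.18

Mid-quality type (on-path payoff 102 − 7.7×6.1 = 55.03) won't mimic when 55.03 ≥ 118 − 7.7·a*, i.e. a* ≥ 8.18.
Low-quality type (on-path payoff 41) won't mimic when 41 ≥ 118 − 13.0·a*, i.e. a* ≥ 5.92.
Both must hold, so a* = max(5.92, 8.18) = 8.18. The mid-quality type's constraint binds.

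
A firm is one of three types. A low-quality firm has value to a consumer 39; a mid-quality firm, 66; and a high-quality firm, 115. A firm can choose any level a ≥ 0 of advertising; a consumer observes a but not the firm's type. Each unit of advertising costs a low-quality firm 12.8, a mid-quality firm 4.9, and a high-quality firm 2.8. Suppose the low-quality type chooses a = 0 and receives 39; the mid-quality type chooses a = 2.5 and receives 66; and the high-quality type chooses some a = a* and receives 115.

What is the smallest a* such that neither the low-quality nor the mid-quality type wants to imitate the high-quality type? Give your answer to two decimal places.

Low-quality type (on-path payoff 39) won't mimic when 39 ≥ 115 − 12.8·a*, i.e. a* ≥ 5.94.
Mid-quality type (on-path payoff 66 − 4.9×2.5 = 53.75) won't mimic when 53.75 ≥ 115 − 4.9·a*, i.e. a* ≥ 12.50.
Both must hold, so a* = max(5.94, 12.50) = 12.50. The mid-quality type's constraint binds.

12.50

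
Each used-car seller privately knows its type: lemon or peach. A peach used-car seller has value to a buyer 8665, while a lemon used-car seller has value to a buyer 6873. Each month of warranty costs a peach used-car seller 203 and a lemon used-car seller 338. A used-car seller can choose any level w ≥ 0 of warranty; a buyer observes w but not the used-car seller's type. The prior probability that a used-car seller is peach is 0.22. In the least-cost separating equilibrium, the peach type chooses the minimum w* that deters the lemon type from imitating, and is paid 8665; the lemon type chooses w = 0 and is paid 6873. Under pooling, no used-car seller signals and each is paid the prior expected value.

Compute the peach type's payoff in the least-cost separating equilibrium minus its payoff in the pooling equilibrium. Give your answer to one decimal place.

Least-cost separating signal: w* solves 6873 = 8665 − 338·w*, so w* = (8665 − 6873)/338 ≈ 5.3018.
Peach type's separating payoff: 8665 − 203 × w* = 8665 − 203 × (8665 − 6873)/338 = 8665 − 363776/338 ≈ 7588.740.
Pooling payoff: 0.22 × 8665 + 0.78 × 6873 = 7267.24.
Difference: 7588.740 − 7267.24 = 321.5.
The peach type prefers to separate.

321.5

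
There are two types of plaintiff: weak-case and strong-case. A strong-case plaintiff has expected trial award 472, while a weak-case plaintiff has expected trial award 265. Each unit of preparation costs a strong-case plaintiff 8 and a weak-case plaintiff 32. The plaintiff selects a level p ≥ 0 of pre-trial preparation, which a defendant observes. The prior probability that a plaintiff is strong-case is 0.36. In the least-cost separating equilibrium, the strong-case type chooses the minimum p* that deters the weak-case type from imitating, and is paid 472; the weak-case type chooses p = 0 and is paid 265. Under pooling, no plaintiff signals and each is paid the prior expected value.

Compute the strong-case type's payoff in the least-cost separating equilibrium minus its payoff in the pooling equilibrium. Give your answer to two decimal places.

80.73

Least-cost separating signal: p* solves 265 = 472 − 32·p*, so p* = (472 − 265)/32 ≈ 6.4688.
Strong-case type's separating payoff: 472 − 8 × p* = 472 − 8 × (472 − 265)/32 = 472 − 1656/32 = 420.25.
Pooling payoff: 0.36 × 472 + 0.64 × 265 = 339.52.
Difference: 420.25 − 339.52 = 80.73.
The strong-case type prefers to separate.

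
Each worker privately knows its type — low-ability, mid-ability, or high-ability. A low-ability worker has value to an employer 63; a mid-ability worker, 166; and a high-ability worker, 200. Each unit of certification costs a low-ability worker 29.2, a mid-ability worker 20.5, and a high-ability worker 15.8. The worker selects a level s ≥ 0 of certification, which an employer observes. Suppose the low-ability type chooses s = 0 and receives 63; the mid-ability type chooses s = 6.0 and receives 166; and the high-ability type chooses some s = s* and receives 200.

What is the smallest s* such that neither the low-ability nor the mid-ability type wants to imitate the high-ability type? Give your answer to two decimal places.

Mid-ability type (on-path payoff 166 − 20.5×6.0 = 43) won't mimic when 43 ≥ 200 − 20.5·s*, i.e. s* ≥ 7.66.
Low-ability type (on-path payoff 63) won't mimic when 63 ≥ 200 − 29.2·s*, i.e. s* ≥ 4.69.
Both must hold, so s* = max(4.69, 7.66) = 7.66. The mid-ability type's constraint binds.

7.66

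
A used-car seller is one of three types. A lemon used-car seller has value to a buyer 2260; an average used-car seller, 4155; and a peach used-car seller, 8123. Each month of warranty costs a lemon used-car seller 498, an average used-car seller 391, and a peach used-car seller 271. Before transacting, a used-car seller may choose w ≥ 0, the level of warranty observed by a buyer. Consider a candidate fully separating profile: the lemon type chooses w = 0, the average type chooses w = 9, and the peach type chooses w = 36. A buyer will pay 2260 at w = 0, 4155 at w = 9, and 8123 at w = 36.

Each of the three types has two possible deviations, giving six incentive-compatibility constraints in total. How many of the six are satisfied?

3

Average (own payoff 4155 − 391×9 = 636): to w=0 gives 2260 → profitable ✗; to w=36 gives 8123 − 391×36 = -5953 → no gain ✓.
Lemon (own payoff 2260): to w=9 gives 4155 − 498×9 = -327 → no gain ✓; to w=36 gives 8123 − 498×36 = -9805 → no gain ✓.
Peach (own payoff 8123 − 271×36 = -1633): to w=0 gives 2260 → profitable ✗; to w=9 gives 4155 − 271×9 = 1716 → profitable ✗.
3 of the 6 constraints hold; not an equilibrium.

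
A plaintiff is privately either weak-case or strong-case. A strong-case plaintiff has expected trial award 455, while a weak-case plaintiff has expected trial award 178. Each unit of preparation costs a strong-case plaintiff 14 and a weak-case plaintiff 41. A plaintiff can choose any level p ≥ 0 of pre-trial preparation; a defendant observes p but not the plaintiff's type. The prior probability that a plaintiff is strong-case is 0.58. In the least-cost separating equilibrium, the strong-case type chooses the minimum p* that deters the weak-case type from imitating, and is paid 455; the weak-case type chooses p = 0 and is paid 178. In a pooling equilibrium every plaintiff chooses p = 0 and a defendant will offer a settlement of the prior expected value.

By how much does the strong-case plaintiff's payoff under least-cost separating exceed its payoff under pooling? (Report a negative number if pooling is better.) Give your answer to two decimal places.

21.75

Least-cost separating signal: p* solves 178 = 455 − 41·p*, so p* = (455 − 178)/41 ≈ 6.7561.
Strong-case type's separating payoff: 455 − 14 × p* = 455 − 14 × (455 − 178)/41 = 455 − 3878/41 ≈ 360.4146.
Pooling payoff: 0.58 × 455 + 0.42 × 178 = 338.66.
Difference: 360.4146 − 338.66 = 21.7546, i.e. 21.75 to two decimal places.
The strong-case type prefers to separate.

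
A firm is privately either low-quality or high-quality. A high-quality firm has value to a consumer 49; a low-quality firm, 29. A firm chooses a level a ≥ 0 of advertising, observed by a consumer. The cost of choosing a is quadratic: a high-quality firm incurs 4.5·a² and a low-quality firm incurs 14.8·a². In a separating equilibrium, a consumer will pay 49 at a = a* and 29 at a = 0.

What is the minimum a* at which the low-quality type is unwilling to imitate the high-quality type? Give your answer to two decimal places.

1.16

The low-quality type at a = 0 receives 29; imitating at a* yields 49 − 14.8·a*².
Indifference: 29 = 49 − 14.8·a*², so a*² = (49 − 29) / 14.8 ≈ 1.3514.
a* = √1.3514 ≈ 1.16.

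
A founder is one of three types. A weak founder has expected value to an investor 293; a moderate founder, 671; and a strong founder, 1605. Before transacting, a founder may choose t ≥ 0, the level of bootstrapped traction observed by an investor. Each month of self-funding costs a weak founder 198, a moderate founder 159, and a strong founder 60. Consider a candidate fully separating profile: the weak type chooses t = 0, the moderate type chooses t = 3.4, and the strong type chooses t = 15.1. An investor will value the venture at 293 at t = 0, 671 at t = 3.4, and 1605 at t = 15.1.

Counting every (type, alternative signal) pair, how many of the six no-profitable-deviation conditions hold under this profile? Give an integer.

5

Strong (own payoff 1605 − 60×15.1 = 699): to t=0 gives 293 → no gain ✓; to t=3.4 gives 671 − 60×3.4 = 467 → no gain ✓.
Moderate (own payoff 671 − 159×3.4 = 130.4): to t=0 gives 293 → profitable ✗; to t=15.1 gives 1605 − 159×15.1 = -795.9 → no gain ✓.
Weak (own payoff 293): to t=3.4 gives 671 − 198×3.4 = -2.2 → no gain ✓; to t=15.1 gives 1605 − 198×15.1 = -1384.8 → no gain ✓.
5 of the 6 constraints hold; not an equilibrium.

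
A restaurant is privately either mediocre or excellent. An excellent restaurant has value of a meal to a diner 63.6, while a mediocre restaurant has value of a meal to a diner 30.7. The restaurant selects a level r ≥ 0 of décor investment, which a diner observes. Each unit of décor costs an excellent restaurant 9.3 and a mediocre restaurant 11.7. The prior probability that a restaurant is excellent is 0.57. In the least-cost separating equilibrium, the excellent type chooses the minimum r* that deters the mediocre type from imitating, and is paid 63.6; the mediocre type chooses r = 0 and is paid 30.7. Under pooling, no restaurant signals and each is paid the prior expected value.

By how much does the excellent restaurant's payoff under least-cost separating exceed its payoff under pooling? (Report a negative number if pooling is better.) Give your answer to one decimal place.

Least-cost separating signal: r* solves 30.7 = 63.6 − 11.7·r*, so r* = (63.6 − 30.7)/11.7 ≈ 2.8120.
Excellent type's separating payoff: 63.6 − 9.3 × r* = 63.6 − 9.3 × (63.6 − 30.7)/11.7 = 63.6 − 305.97/11.7 ≈ 37.449.
Pooling payoff: 0.57 × 63.6 + 0.43 × 30.7 = 49.453.
Difference: 37.449 − 49.453 = -12.004, i.e. -12.0 to one decimal place.
The excellent type would prefer the pooling outcome.

-12.0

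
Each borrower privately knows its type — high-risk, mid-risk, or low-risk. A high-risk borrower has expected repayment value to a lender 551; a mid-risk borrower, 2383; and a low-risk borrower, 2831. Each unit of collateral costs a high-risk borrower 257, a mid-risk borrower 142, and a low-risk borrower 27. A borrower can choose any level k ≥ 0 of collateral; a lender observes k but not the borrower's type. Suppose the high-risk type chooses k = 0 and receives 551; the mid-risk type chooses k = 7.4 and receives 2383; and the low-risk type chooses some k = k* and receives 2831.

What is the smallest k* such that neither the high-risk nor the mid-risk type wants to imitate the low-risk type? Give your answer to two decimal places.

Mid-risk type (on-path payoff 2383 − 142×7.4 = 1332.2) won't mimic when 1332.2 ≥ 2831 − 142·k*, i.e. k* ≥ 10.55.
High-risk type (on-path payoff 551) won't mimic when 551 ≥ 2831 − 257·k*, i.e. k* ≥ 8.87.
Both must hold, so k* = max(8.87, 10.55) = 10.55. The mid-risk type's constraint binds.

10.55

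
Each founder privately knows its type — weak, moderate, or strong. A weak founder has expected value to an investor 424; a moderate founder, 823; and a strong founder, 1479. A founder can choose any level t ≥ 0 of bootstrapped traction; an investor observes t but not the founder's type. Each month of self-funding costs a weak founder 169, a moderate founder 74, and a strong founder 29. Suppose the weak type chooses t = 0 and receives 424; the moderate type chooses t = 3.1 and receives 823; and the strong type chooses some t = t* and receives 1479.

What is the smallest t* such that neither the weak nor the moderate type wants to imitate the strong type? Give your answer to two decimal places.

Moderate type (on-path payoff 823 − 74×3.1 = 593.6) won't mimic when 593.6 ≥ 1479 − 74·t*, i.e. t* ≥ 11.96.
Weak type (on-path payoff 424) won't mimic when 424 ≥ 1479 − 169·t*, i.e. t* ≥ 6.24.
Both must hold, so t* = max(6.24, 11.96) = 11.96. The moderate type's constraint binds.

11.96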